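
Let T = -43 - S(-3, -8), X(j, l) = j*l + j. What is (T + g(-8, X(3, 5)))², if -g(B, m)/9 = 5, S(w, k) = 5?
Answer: 8649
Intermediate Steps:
X(j, l) = j + j*l
g(B, m) = -45 (g(B, m) = -9*5 = -45)
T = -48 (T = -43 - 1*5 = -43 - 5 = -48)
(T + g(-8, X(3, 5)))² = (-48 - 45)² = (-93)² = 8649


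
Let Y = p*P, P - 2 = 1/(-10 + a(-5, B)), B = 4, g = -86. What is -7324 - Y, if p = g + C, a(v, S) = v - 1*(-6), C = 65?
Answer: -21853/3 ≈ -7284.3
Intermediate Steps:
a(v, S) = 6 + v (a(v, S) = v + 6 = 6 + v)
p = -21 (p = -86 + 65 = -21)
P = 17/9 (P = 2 + 1/(-10 + (6 - 5)) = 2 + 1/(-10 + 1) = 2 + 1/(-9) = 2 - ⅑ = 17/9 ≈ 1.8889)
Y = -119/3 (Y = -21*17/9 = -119/3 ≈ -39.667)
-7324 - Y = -7324 - 1*(-119/3) = -7324 + 119/3 = -21853/3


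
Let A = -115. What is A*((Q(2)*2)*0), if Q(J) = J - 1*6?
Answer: 0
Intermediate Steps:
Q(J) = -6 + J (Q(J) = J - 6 = -6 + J)
A*((Q(2)*2)*0) = -115*(-6 + 2)*2*0 = -115*(-4*2)*0 = -(-920)*0 = -115*0 = 0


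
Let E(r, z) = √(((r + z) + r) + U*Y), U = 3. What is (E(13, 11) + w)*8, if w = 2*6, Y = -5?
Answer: 96 + 8*√22 ≈ 133.52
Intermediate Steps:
w = 12
E(r, z) = √(-15 + z + 2*r) (E(r, z) = √(((r + z) + r) + 3*(-5)) = √((z + 2*r) - 15) = √(-15 + z + 2*r))
(E(13, 11) + w)*8 = (√(-15 + 11 + 2*13) + 12)*8 = (√(-15 + 11 + 26) + 12)*8 = (√22 + 12)*8 = (12 + √22)*8 = 96 + 8*√22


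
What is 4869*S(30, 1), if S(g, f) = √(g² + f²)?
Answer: 4869*√901 ≈ 1.4615e+5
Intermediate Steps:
S(g, f) = √(f² + g²)
4869*S(30, 1) = 4869*√(1² + 30²) = 4869*√(1 + 900) = 4869*√901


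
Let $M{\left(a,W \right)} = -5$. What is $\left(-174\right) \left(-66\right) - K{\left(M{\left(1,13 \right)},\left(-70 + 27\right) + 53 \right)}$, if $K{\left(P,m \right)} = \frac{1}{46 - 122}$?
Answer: $\frac{872785}{76} \approx 11484.0$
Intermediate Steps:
$K{\left(P,m \right)} = - \frac{1}{76}$ ($K{\left(P,m \right)} = \frac{1}{-76} = - \frac{1}{76}$)
$\left(-174\right) \left(-66\right) - K{\left(M{\left(1,13 \right)},\left(-70 + 27\right) + 53 \right)} = \left(-174\right) \left(-66\right) - - \frac{1}{76} = 11484 + \frac{1}{76} = \frac{872785}{76}$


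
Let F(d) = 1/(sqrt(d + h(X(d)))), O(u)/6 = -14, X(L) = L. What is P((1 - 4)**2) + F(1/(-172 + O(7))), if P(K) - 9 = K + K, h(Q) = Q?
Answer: 27 - 8*I*sqrt(2) ≈ 27.0 - 11.314*I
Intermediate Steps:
O(u) = -84 (O(u) = 6*(-14) = -84)
P(K) = 9 + 2*K (P(K) = 9 + (K + K) = 9 + 2*K)
F(d) = sqrt(2)/(2*sqrt(d)) (F(d) = 1/(sqrt(d + d)) = 1/(sqrt(2*d)) = 1/(sqrt(2)*sqrt(d)) = sqrt(2)/(2*sqrt(d)))
P((1 - 4)**2) + F(1/(-172 + O(7))) = (9 + 2*(1 - 4)**2) + sqrt(2)/(2*sqrt(1/(-172 - 84))) = (9 + 2*(-3)**2) + sqrt(2)/(2*sqrt(1/(-256))) = (9 + 2*9) + sqrt(2)/(2*sqrt(-1/256)) = (9 + 18) + sqrt(2)*(-16*I)/2 = 27 - 8*I*sqrt(2)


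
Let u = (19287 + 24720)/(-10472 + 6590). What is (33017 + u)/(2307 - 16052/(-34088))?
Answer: 181984450869/12722780749 ≈ 14.304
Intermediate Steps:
u = -14669/1294 (u = 44007/(-3882) = 44007*(-1/3882) = -14669/1294 ≈ -11.336)
(33017 + u)/(2307 - 16052/(-34088)) = (33017 - 14669/1294)/(2307 - 16052/(-34088)) = 42709329/(1294*(2307 - 16052*(-1/34088))) = 42709329/(1294*(2307 + 4013/8522)) = 42709329/(1294*(19664267/8522)) = (42709329/1294)*(8522/19664267) = 181984450869/12722780749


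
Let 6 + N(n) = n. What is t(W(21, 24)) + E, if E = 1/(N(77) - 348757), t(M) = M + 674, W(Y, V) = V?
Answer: 243382827/348686 ≈ 698.00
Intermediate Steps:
t(M) = 674 + M
N(n) = -6 + n
E = -1/348686 (E = 1/((-6 + 77) - 348757) = 1/(71 - 348757) = 1/(-348686) = -1/348686 ≈ -2.8679e-6)
t(W(21, 24)) + E = (674 + 24) - 1/348686 = 698 - 1/348686 = 243382827/348686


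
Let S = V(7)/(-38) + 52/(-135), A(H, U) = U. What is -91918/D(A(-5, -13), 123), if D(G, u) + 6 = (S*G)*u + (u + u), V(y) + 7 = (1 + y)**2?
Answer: -8272620/292897 ≈ -28.244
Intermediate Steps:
V(y) = -7 + (1 + y)**2
S = -509/270 (S = (-7 + (1 + 7)**2)/(-38) + 52/(-135) = (-7 + 8**2)*(-1/38) + 52*(-1/135) = (-7 + 64)*(-1/38) - 52/135 = 57*(-1/38) - 52/135 = -3/2 - 52/135 = -509/270 ≈ -1.8852)
D(G, u) = -6 + 2*u - 509*G*u/270 (D(G, u) = -6 + ((-509*G/270)*u + (u + u)) = -6 + (-509*G*u/270 + 2*u) = -6 + (2*u - 509*G*u/270) = -6 + 2*u - 509*G*u/270)
-91918/D(A(-5, -13), 123) = -91918/(-6 + 2*123 - 509/270*(-13)*123) = -91918/(-6 + 246 + 271297/90) = -91918/292897/90 = -91918*90/292897 = -8272620/292897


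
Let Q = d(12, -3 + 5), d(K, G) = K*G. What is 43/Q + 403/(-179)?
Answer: -1975/4296 ≈ -0.45973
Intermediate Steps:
d(K, G) = G*K
Q = 24 (Q = (-3 + 5)*12 = 2*12 = 24)
43/Q + 403/(-179) = 43/24 + 403/(-179) = 43*(1/24) + 403*(-1/179) = 43/24 - 403/179 = -1975/4296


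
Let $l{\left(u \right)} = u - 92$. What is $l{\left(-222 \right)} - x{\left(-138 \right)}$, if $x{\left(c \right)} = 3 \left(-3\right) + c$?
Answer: $-167$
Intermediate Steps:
$l{\left(u \right)} = -92 + u$
$x{\left(c \right)} = -9 + c$
$l{\left(-222 \right)} - x{\left(-138 \right)} = \left(-92 - 222\right) - \left(-9 - 138\right) = -314 - -147 = -314 + 147 = -167$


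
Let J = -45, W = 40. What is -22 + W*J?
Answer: -1822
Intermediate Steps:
-22 + W*J = -22 + 40*(-45) = -22 - 1800 = -1822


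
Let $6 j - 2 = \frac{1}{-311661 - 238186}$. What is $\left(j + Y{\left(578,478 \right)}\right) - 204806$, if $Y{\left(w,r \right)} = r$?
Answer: $- \frac{674093727203}{3299082} \approx -2.0433 \cdot 10^{5}$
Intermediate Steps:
$j = \frac{1099693}{3299082}$ ($j = \frac{1}{3} + \frac{1}{6 \left(-311661 - 238186\right)} = \frac{1}{3} + \frac{1}{6 \left(-549847\right)} = \frac{1}{3} + \frac{1}{6} \left(- \frac{1}{549847}\right) = \frac{1}{3} - \frac{1}{3299082} = \frac{1099693}{3299082} \approx 0.33333$)
$\left(j + Y{\left(578,478 \right)}\right) - 204806 = \left(\frac{1099693}{3299082} + 478\right) - 204806 = \frac{1578060889}{3299082} - 204806 = - \frac{674093727203}{3299082}$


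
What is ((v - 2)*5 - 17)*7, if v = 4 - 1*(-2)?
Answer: 21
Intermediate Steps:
v = 6 (v = 4 + 2 = 6)
((v - 2)*5 - 17)*7 = ((6 - 2)*5 - 17)*7 = (4*5 - 17)*7 = (20 - 17)*7 = 3*7 = 21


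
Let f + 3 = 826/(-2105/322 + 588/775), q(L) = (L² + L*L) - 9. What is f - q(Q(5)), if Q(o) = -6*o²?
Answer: -65089231066/1442039 ≈ -45137.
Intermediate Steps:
q(L) = -9 + 2*L² (q(L) = (L² + L²) - 9 = 2*L² - 9 = -9 + 2*L²)
f = -210454417/1442039 (f = -3 + 826/(-2105/322 + 588/775) = -3 + 826/(-1442039/249550) = -3 + 826*(-249550/1442039) = -3 - 206128300/1442039 = -210454417/1442039 ≈ -145.94)
f - q(Q(5)) = -210454417/1442039 - (-9 + 2*(-6*5²)²) = -210454417/1442039 - (-9 + 2*(-6*25)²) = -210454417/1442039 - (-9 + 2*(-150)²) = -210454417/1442039 - (-9 + 2*22500) = -210454417/1442039 - (-9 + 45000) = -210454417/1442039 - 1*44991 = -210454417/1442039 - 44991 = -65089231066/1442039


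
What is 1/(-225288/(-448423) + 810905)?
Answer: 448423/363628678103 ≈ 1.2332e-6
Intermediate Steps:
1/(-225288/(-448423) + 810905) = 1/(-225288*(-1/448423) + 810905) = 1/(225288/448423 + 810905) = 1/(363628678103/448423) = 448423/363628678103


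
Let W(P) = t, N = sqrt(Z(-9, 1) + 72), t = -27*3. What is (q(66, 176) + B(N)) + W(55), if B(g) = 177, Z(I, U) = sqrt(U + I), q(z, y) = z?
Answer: 162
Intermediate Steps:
Z(I, U) = sqrt(I + U)
t = -81
N = sqrt(72 + 2*I*sqrt(2)) (N = sqrt(sqrt(-9 + 1) + 72) = sqrt(sqrt(-8) + 72) = sqrt(2*I*sqrt(2) + 72) = sqrt(72 + 2*I*sqrt(2)) ≈ 8.4869 + 0.1666*I)
W(P) = -81
(q(66, 176) + B(N)) + W(55) = (66 + 177) - 81 = 243 - 81 = 162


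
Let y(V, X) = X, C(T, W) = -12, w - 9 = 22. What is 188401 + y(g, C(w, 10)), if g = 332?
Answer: 188389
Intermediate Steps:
w = 31 (w = 9 + 22 = 31)
188401 + y(g, C(w, 10)) = 188401 - 12 = 188389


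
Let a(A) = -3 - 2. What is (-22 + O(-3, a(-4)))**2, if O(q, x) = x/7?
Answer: 25281/49 ≈ 515.94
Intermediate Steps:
a(A) = -5
O(q, x) = x/7 (O(q, x) = x*(1/7) = x/7)
(-22 + O(-3, a(-4)))**2 = (-22 + (1/7)*(-5))**2 = (-22 - 5/7)**2 = (-159/7)**2 = 25281/49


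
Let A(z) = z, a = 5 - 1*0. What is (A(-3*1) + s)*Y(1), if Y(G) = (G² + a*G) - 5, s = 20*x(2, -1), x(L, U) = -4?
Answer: -83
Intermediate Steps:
a = 5 (a = 5 + 0 = 5)
s = -80 (s = 20*(-4) = -80)
Y(G) = -5 + G² + 5*G (Y(G) = (G² + 5*G) - 5 = -5 + G² + 5*G)
(A(-3*1) + s)*Y(1) = (-3*1 - 80)*(-5 + 1² + 5*1) = (-3 - 80)*(-5 + 1 + 5) = -83*1 = -83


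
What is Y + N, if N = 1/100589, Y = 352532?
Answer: 35460841349/100589 ≈ 3.5253e+5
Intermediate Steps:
N = 1/100589 ≈ 9.9414e-6
Y + N = 352532 + 1/100589 = 35460841349/100589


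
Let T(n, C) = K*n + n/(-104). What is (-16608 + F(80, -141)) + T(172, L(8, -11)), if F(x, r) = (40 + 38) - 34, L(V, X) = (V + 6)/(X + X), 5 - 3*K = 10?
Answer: -1314481/78 ≈ -16852.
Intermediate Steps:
K = -5/3 (K = 5/3 - 1/3*10 = 5/3 - 10/3 = -5/3 ≈ -1.6667)
L(V, X) = (6 + V)/(2*X) (L(V, X) = (6 + V)/((2*X)) = (6 + V)*(1/(2*X)) = (6 + V)/(2*X))
F(x, r) = 44 (F(x, r) = 78 - 34 = 44)
T(n, C) = -523*n/312 (T(n, C) = -5*n/3 + n/(-104) = -5*n/3 + n*(-1/104) = -5*n/3 - n/104 = -523*n/312)
(-16608 + F(80, -141)) + T(172, L(8, -11)) = (-16608 + 44) - 523/312*172 = -16564 - 22489/78 = -1314481/78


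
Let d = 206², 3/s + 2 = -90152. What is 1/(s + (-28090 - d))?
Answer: -90154/6358201007 ≈ -1.4179e-5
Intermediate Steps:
s = -3/90154 (s = 3/(-2 - 90152) = 3/(-90154) = 3*(-1/90154) = -3/90154 ≈ -3.3276e-5)
d = 42436
1/(s + (-28090 - d)) = 1/(-3/90154 + (-28090 - 1*42436)) = 1/(-3/90154 + (-28090 - 42436)) = 1/(-3/90154 - 70526) = 1/(-6358201007/90154) = -90154/6358201007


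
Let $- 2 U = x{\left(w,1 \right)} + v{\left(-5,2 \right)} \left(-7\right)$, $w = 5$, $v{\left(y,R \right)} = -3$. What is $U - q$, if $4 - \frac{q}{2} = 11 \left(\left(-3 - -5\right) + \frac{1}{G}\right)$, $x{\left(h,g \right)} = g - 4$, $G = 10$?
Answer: $\frac{146}{5} \approx 29.2$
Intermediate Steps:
$x{\left(h,g \right)} = -4 + g$ ($x{\left(h,g \right)} = g - 4 = -4 + g$)
$U = -9$ ($U = - \frac{\left(-4 + 1\right) - -21}{2} = - \frac{-3 + 21}{2} = \left(- \frac{1}{2}\right) 18 = -9$)
$q = - \frac{191}{5}$ ($q = 8 - 2 \cdot 11 \left(\left(-3 - -5\right) + \frac{1}{10}\right) = 8 - 2 \cdot 11 \left(\left(-3 + 5\right) + \frac{1}{10}\right) = 8 - 2 \cdot 11 \left(2 + \frac{1}{10}\right) = 8 - 2 \cdot 11 \cdot \frac{21}{10} = 8 - \frac{231}{5} = - \frac{191}{5} \approx -38.2$)
$U - q = -9 - - \frac{191}{5} = -9 + \frac{191}{5} = \frac{146}{5}$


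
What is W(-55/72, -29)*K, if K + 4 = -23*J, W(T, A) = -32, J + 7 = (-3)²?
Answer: 1600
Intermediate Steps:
J = 2 (J = -7 + (-3)² = -7 + 9 = 2)
K = -50 (K = -4 - 23*2 = -4 - 46 = -50)
W(-55/72, -29)*K = -32*(-50) = 1600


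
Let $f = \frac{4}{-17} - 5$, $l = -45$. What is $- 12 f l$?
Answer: $- \frac{48060}{17} \approx -2827.1$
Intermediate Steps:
$f = - \frac{89}{17}$ ($f = 4 \left(- \frac{1}{17}\right) - 5 = - \frac{4}{17} - 5 = - \frac{89}{17} \approx -5.2353$)
$- 12 f l = \left(-12\right) \left(- \frac{89}{17}\right) \left(-45\right) = \frac{1068}{17} \left(-45\right) = - \frac{48060}{17}$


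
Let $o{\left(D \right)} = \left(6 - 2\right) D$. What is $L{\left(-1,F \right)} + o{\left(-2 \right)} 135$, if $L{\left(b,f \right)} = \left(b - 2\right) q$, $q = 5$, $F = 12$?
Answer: $-1095$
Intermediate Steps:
$o{\left(D \right)} = 4 D$
$L{\left(b,f \right)} = -10 + 5 b$ ($L{\left(b,f \right)} = \left(b - 2\right) 5 = \left(-2 + b\right) 5 = -10 + 5 b$)
$L{\left(-1,F \right)} + o{\left(-2 \right)} 135 = \left(-10 + 5 \left(-1\right)\right) + 4 \left(-2\right) 135 = \left(-10 - 5\right) - 1080 = -15 - 1080 = -1095$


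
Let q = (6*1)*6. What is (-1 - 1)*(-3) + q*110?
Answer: 3966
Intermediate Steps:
q = 36 (q = 6*6 = 36)
(-1 - 1)*(-3) + q*110 = (-1 - 1)*(-3) + 36*110 = -2*(-3) + 3960 = 6 + 3960 = 3966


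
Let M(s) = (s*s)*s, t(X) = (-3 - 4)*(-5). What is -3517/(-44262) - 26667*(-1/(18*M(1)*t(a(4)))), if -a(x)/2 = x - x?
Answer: 32848624/774585 ≈ 42.408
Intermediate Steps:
a(x) = 0 (a(x) = -2*(x - x) = -2*0 = 0)
t(X) = 35 (t(X) = -7*(-5) = 35)
M(s) = s³ (M(s) = s²*s = s³)
-3517/(-44262) - 26667*(-1/(18*M(1)*t(a(4)))) = -3517/(-44262) - 26667/((35*(-18))*1³) = -3517*(-1/44262) - 26667/((-630*1)) = 3517/44262 - 26667/(-630) = 3517/44262 - 26667*(-1/630) = 3517/44262 + 2963/70 = 32848624/774585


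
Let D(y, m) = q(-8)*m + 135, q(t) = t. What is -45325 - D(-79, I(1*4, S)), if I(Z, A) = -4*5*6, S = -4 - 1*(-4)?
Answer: -46420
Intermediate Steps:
S = 0 (S = -4 + 4 = 0)
I(Z, A) = -120 (I(Z, A) = -20*6 = -120)
D(y, m) = 135 - 8*m (D(y, m) = -8*m + 135 = 135 - 8*m)
-45325 - D(-79, I(1*4, S)) = -45325 - (135 - 8*(-120)) = -45325 - (135 + 960) = -45325 - 1*1095 = -45325 - 1095 = -46420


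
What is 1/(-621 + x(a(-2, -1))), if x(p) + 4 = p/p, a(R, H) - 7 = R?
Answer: -1/624 ≈ -0.0016026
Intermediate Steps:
a(R, H) = 7 + R
x(p) = -3 (x(p) = -4 + p/p = -4 + 1 = -3)
1/(-621 + x(a(-2, -1))) = 1/(-621 - 3) = 1/(-624) = -1/624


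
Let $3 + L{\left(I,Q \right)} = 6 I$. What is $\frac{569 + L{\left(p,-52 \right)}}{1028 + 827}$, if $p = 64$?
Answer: $\frac{190}{371} \approx 0.51213$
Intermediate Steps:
$L{\left(I,Q \right)} = -3 + 6 I$
$\frac{569 + L{\left(p,-52 \right)}}{1028 + 827} = \frac{569 + \left(-3 + 6 \cdot 64\right)}{1028 + 827} = \frac{569 + \left(-3 + 384\right)}{1855} = \left(569 + 381\right) \frac{1}{1855} = 950 \cdot \frac{1}{1855} = \frac{190}{371}$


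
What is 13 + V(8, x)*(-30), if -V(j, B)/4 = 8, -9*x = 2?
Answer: 973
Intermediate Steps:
x = -2/9 (x = -⅑*2 = -2/9 ≈ -0.22222)
V(j, B) = -32 (V(j, B) = -4*8 = -32)
13 + V(8, x)*(-30) = 13 - 32*(-30) = 13 + 960 = 973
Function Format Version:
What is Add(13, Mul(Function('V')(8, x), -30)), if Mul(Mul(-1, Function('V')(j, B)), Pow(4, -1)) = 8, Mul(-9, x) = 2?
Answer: 973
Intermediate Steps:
x = Rational(-2, 9) (x = Mul(Rational(-1, 9), 2) = Rational(-2, 9) ≈ -0.22222)
Function('V')(j, B) = -32 (Function('V')(j, B) = Mul(-4, 8) = -32)
Add(13, Mul(Function('V')(8, x), -30)) = Add(13, Mul(-32, -30)) = Add(13, 960) = 973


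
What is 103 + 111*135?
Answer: 15088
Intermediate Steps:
103 + 111*135 = 103 + 14985 = 15088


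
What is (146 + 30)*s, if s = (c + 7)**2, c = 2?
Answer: 14256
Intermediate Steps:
s = 81 (s = (2 + 7)**2 = 9**2 = 81)
(146 + 30)*s = (146 + 30)*81 = 176*81 = 14256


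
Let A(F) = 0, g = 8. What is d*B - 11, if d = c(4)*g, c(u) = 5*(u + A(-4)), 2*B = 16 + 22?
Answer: 3029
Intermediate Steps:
B = 19 (B = (16 + 22)/2 = (½)*38 = 19)
c(u) = 5*u (c(u) = 5*(u + 0) = 5*u)
d = 160 (d = (5*4)*8 = 20*8 = 160)
d*B - 11 = 160*19 - 11 = 3040 - 11 = 3029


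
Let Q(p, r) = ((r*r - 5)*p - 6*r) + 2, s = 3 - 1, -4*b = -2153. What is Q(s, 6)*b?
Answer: 15071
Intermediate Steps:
b = 2153/4 (b = -¼*(-2153) = 2153/4 ≈ 538.25)
s = 2
Q(p, r) = 2 - 6*r + p*(-5 + r²) (Q(p, r) = ((r² - 5)*p - 6*r) + 2 = ((-5 + r²)*p - 6*r) + 2 = (p*(-5 + r²) - 6*r) + 2 = (-6*r + p*(-5 + r²)) + 2 = 2 - 6*r + p*(-5 + r²))
Q(s, 6)*b = (2 - 6*6 - 5*2 + 2*6²)*(2153/4) = (2 - 36 - 10 + 2*36)*(2153/4) = (2 - 36 - 10 + 72)*(2153/4) = 28*(2153/4) = 15071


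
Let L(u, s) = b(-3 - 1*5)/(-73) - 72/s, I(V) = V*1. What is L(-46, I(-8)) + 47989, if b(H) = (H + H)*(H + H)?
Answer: 3503598/73 ≈ 47995.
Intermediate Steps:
I(V) = V
b(H) = 4*H**2 (b(H) = (2*H)*(2*H) = 4*H**2)
L(u, s) = -256/73 - 72/s (L(u, s) = (4*(-3 - 1*5)**2)/(-73) - 72/s = (4*(-3 - 5)**2)*(-1/73) - 72/s = (4*(-8)**2)*(-1/73) - 72/s = (4*64)*(-1/73) - 72/s = 256*(-1/73) - 72/s = -256/73 - 72/s)
L(-46, I(-8)) + 47989 = (-256/73 - 72/(-8)) + 47989 = (-256/73 - 72*(-1/8)) + 47989 = (-256/73 + 9) + 47989 = 401/73 + 47989 = 3503598/73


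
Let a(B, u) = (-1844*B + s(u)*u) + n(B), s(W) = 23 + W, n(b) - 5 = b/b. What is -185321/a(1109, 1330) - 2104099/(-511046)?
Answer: 305631930133/62730896500 ≈ 4.8721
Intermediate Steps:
n(b) = 6 (n(b) = 5 + b/b = 5 + 1 = 6)
a(B, u) = 6 - 1844*B + u*(23 + u) (a(B, u) = (-1844*B + (23 + u)*u) + 6 = (-1844*B + u*(23 + u)) + 6 = 6 - 1844*B + u*(23 + u))
-185321/a(1109, 1330) - 2104099/(-511046) = -185321/(6 - 1844*1109 + 1330*(23 + 1330)) - 2104099/(-511046) = -185321/(6 - 2044996 + 1330*1353) - 2104099*(-1/511046) = -185321/(6 - 2044996 + 1799490) + 2104099/511046 = -185321/(-245500) + 2104099/511046 = -185321*(-1/245500) + 2104099/511046 = 185321/245500 + 2104099/511046 = 305631930133/62730896500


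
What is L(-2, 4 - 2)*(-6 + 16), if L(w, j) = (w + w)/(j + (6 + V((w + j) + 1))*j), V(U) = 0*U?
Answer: -20/7 ≈ -2.8571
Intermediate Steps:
V(U) = 0
L(w, j) = 2*w/(7*j) (L(w, j) = (w + w)/(j + (6 + 0)*j) = (2*w)/(j + 6*j) = (2*w)/((7*j)) = (2*w)*(1/(7*j)) = 2*w/(7*j))
L(-2, 4 - 2)*(-6 + 16) = ((2/7)*(-2)/(4 - 2))*(-6 + 16) = ((2/7)*(-2)/2)*10 = ((2/7)*(-2)*(1/2))*10 = -2/7*10 = -20/7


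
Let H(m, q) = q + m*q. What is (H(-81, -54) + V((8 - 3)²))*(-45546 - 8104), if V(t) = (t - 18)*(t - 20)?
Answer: -233645750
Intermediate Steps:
V(t) = (-20 + t)*(-18 + t) (V(t) = (-18 + t)*(-20 + t) = (-20 + t)*(-18 + t))
(H(-81, -54) + V((8 - 3)²))*(-45546 - 8104) = (-54*(1 - 81) + (360 + ((8 - 3)²)² - 38*(8 - 3)²))*(-45546 - 8104) = (-54*(-80) + (360 + (5²)² - 38*5²))*(-53650) = (4320 + (360 + 25² - 38*25))*(-53650) = (4320 + (360 + 625 - 950))*(-53650) = (4320 + 35)*(-53650) = 4355*(-53650) = -233645750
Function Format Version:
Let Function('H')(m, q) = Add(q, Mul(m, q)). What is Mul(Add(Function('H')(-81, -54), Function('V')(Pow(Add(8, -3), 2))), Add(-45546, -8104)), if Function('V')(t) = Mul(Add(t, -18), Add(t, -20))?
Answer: -233645750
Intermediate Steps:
Function('V')(t) = Mul(Add(-20, t), Add(-18, t)) (Function('V')(t) = Mul(Add(-18, t), Add(-20, t)) = Mul(Add(-20, t), Add(-18, t)))
Mul(Add(Function('H')(-81, -54), Function('V')(Pow(Add(8, -3), 2))), Add(-45546, -8104)) = Mul(Add(Mul(-54, Add(1, -81)), Add(360, Pow(Pow(Add(8, -3), 2), 2), Mul(-38, Pow(Add(8, -3), 2)))), Add(-45546, -8104)) = Mul(Add(Mul(-54, -80), Add(360, Pow(Pow(5, 2), 2), Mul(-38, Pow(5, 2)))), -53650) = Mul(Add(4320, Add(360, Pow(25, 2), Mul(-38, 25))), -53650) = Mul(Add(4320, Add(360, 625, -950)), -53650) = Mul(Add(4320, 35), -53650) = Mul(4355, -53650) = -233645750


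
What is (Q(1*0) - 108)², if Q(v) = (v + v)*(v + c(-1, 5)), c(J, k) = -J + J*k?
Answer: 11664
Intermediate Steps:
Q(v) = 2*v*(-4 + v) (Q(v) = (v + v)*(v - (-1 + 5)) = (2*v)*(v - 1*4) = (2*v)*(v - 4) = (2*v)*(-4 + v) = 2*v*(-4 + v))
(Q(1*0) - 108)² = (2*(1*0)*(-4 + 1*0) - 108)² = (2*0*(-4 + 0) - 108)² = (2*0*(-4) - 108)² = (0 - 108)² = (-108)² = 11664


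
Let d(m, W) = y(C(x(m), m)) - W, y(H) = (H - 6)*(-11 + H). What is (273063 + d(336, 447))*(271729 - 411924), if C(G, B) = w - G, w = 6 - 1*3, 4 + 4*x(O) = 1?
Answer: -611546992815/16 ≈ -3.8222e+10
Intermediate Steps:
x(O) = -¾ (x(O) = -1 + (¼)*1 = -1 + ¼ = -¾)
w = 3 (w = 6 - 3 = 3)
C(G, B) = 3 - G
y(H) = (-11 + H)*(-6 + H) (y(H) = (-6 + H)*(-11 + H) = (-11 + H)*(-6 + H))
d(m, W) = 261/16 - W (d(m, W) = (66 + (3 - 1*(-¾))² - 17*(3 - 1*(-¾))) - W = (66 + (3 + ¾)² - 17*(3 + ¾)) - W = (66 + (15/4)² - 17*15/4) - W = (66 + 225/16 - 255/4) - W = 261/16 - W)
(273063 + d(336, 447))*(271729 - 411924) = (273063 + (261/16 - 1*447))*(271729 - 411924) = (273063 + (261/16 - 447))*(-140195) = (273063 - 6891/16)*(-140195) = (4362117/16)*(-140195) = -611546992815/16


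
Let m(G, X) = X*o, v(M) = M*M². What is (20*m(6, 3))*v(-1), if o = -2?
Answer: 120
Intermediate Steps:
v(M) = M³
m(G, X) = -2*X (m(G, X) = X*(-2) = -2*X)
(20*m(6, 3))*v(-1) = (20*(-2*3))*(-1)³ = (20*(-6))*(-1) = -120*(-1) = 120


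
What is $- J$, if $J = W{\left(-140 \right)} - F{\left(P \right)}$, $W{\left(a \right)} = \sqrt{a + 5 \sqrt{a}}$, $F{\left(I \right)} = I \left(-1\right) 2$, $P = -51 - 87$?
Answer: $276 - \sqrt{-140 + 10 i \sqrt{35}} \approx 273.55 - 12.083 i$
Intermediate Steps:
$P = -138$
$F{\left(I \right)} = - 2 I$ ($F{\left(I \right)} = - I 2 = - 2 I$)
$J = -276 + \sqrt{-140 + 10 i \sqrt{35}}$ ($J = \sqrt{-140 + 5 \sqrt{-140}} - \left(-2\right) \left(-138\right) = \sqrt{-140 + 5 \cdot 2 i \sqrt{35}} - 276 = \sqrt{-140 + 10 i \sqrt{35}} - 276 = -276 + \sqrt{-140 + 10 i \sqrt{35}} \approx -273.55 + 12.083 i$)
$- J = - (-276 + \sqrt{-140 + 10 i \sqrt{35}}) = 276 - \sqrt{-140 + 10 i \sqrt{35}}$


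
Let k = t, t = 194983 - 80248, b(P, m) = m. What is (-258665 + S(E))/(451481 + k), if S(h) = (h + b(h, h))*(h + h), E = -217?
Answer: -70309/566216 ≈ -0.12417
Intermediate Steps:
S(h) = 4*h² (S(h) = (h + h)*(h + h) = (2*h)*(2*h) = 4*h²)
t = 114735
k = 114735
(-258665 + S(E))/(451481 + k) = (-258665 + 4*(-217)²)/(451481 + 114735) = (-258665 + 4*47089)/566216 = (-258665 + 188356)*(1/566216) = -70309*1/566216 = -70309/566216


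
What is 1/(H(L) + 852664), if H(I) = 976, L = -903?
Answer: 1/853640 ≈ 1.1715e-6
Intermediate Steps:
1/(H(L) + 852664) = 1/(976 + 852664) = 1/853640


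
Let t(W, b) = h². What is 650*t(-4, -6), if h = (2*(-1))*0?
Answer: 0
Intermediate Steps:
h = 0 (h = -2*0 = 0)
t(W, b) = 0 (t(W, b) = 0² = 0)
650*t(-4, -6) = 650*0 = 0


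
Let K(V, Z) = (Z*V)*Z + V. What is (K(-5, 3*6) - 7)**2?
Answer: 2663424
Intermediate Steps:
K(V, Z) = V + V*Z**2 (K(V, Z) = (V*Z)*Z + V = V*Z**2 + V = V + V*Z**2)
(K(-5, 3*6) - 7)**2 = (-5*(1 + (3*6)**2) - 7)**2 = (-5*(1 + 18**2) - 7)**2 = (-5*(1 + 324) - 7)**2 = (-5*325 - 7)**2 = (-1625 - 7)**2 = (-1632)**2 = 2663424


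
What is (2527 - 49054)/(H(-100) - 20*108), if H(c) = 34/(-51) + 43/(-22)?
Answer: 3070782/142733 ≈ 21.514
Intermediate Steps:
H(c) = -173/66 (H(c) = 34*(-1/51) + 43*(-1/22) = -⅔ - 43/22 = -173/66)
(2527 - 49054)/(H(-100) - 20*108) = (2527 - 49054)/(-173/66 - 20*108) = -46527/(-173/66 - 2160) = -46527/(-142733/66) = -46527*(-66/142733) = 3070782/142733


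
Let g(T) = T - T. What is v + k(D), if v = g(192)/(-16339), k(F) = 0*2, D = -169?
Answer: 0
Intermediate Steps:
g(T) = 0
k(F) = 0
v = 0 (v = 0/(-16339) = 0*(-1/16339) = 0)
v + k(D) = 0 + 0 = 0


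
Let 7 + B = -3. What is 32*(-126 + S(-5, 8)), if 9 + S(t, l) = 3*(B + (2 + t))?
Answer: -5568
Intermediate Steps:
B = -10 (B = -7 - 3 = -10)
S(t, l) = -33 + 3*t (S(t, l) = -9 + 3*(-10 + (2 + t)) = -9 + 3*(-8 + t) = -9 + (-24 + 3*t) = -33 + 3*t)
32*(-126 + S(-5, 8)) = 32*(-126 + (-33 + 3*(-5))) = 32*(-126 + (-33 - 15)) = 32*(-126 - 48) = 32*(-174) = -5568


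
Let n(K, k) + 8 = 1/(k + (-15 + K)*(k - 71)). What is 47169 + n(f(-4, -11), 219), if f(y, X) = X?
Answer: 171147268/3629 ≈ 47161.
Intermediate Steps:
n(K, k) = -8 + 1/(k + (-71 + k)*(-15 + K)) (n(K, k) = -8 + 1/(k + (-15 + K)*(k - 71)) = -8 + 1/(k + (-15 + K)*(-71 + k)) = -8 + 1/(k + (-71 + k)*(-15 + K)))
47169 + n(f(-4, -11), 219) = 47169 + (-8519 + 112*219 + 568*(-11) - 8*(-11)*219)/(1065 - 71*(-11) - 14*219 - 11*219) = 47169 + (-8519 + 24528 - 6248 + 19272)/(1065 + 781 - 3066 - 2409) = 47169 + 29033/(-3629) = 47169 - 1/3629*29033 = 47169 - 29033/3629 = 171147268/3629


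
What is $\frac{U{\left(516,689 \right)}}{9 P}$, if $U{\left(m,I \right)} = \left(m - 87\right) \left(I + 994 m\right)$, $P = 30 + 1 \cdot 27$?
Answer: $\frac{73443799}{171} \approx 4.295 \cdot 10^{5}$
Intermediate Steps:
$P = 57$ ($P = 30 + 27 = 57$)
$U{\left(m,I \right)} = \left(-87 + m\right) \left(I + 994 m\right)$
$\frac{U{\left(516,689 \right)}}{9 P} = \frac{\left(-86478\right) 516 - 59943 + 994 \cdot 516^{2} + 689 \cdot 516}{9 \cdot 57} = \frac{-44622648 - 59943 + 994 \cdot 266256 + 355524}{513} = \left(-44622648 - 59943 + 264658464 + 355524\right) \frac{1}{513} = 220331397 \cdot \frac{1}{513} = \frac{73443799}{171}$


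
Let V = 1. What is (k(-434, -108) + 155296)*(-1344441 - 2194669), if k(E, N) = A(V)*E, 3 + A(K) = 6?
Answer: -545001705340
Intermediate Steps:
A(K) = 3 (A(K) = -3 + 6 = 3)
k(E, N) = 3*E
(k(-434, -108) + 155296)*(-1344441 - 2194669) = (3*(-434) + 155296)*(-1344441 - 2194669) = (-1302 + 155296)*(-3539110) = 153994*(-3539110) = -545001705340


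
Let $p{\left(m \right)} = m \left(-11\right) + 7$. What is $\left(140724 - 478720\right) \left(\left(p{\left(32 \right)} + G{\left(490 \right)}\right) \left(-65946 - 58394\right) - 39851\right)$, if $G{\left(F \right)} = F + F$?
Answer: $26700247854996$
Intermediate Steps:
$G{\left(F \right)} = 2 F$
$p{\left(m \right)} = 7 - 11 m$ ($p{\left(m \right)} = - 11 m + 7 = 7 - 11 m$)
$\left(140724 - 478720\right) \left(\left(p{\left(32 \right)} + G{\left(490 \right)}\right) \left(-65946 - 58394\right) - 39851\right) = \left(140724 - 478720\right) \left(\left(\left(7 - 352\right) + 2 \cdot 490\right) \left(-65946 - 58394\right) - 39851\right) = - 337996 \left(\left(\left(7 - 352\right) + 980\right) \left(-124340\right) - 39851\right) = - 337996 \left(\left(-345 + 980\right) \left(-124340\right) - 39851\right) = - 337996 \left(635 \left(-124340\right) - 39851\right) = - 337996 \left(-78955900 - 39851\right) = \left(-337996\right) \left(-78995751\right) = 26700247854996$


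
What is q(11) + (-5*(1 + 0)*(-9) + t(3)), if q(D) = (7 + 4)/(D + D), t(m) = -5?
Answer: 81/2 ≈ 40.500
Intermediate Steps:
q(D) = 11/(2*D) (q(D) = 11/((2*D)) = 11*(1/(2*D)) = 11/(2*D))
q(11) + (-5*(1 + 0)*(-9) + t(3)) = (11/2)/11 + (-5*(1 + 0)*(-9) - 5) = (11/2)*(1/11) + (-5*1*(-9) - 5) = ½ + (-5*(-9) - 5) = ½ + (45 - 5) = ½ + 40 = 81/2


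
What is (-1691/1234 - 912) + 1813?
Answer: 1110143/1234 ≈ 899.63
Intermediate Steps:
(-1691/1234 - 912) + 1813 = -1127099/1234 + 1813 = 1110143/1234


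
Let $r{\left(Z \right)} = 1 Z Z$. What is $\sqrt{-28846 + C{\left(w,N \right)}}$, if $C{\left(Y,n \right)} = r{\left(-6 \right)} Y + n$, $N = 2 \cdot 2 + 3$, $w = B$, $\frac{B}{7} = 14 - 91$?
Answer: $i \sqrt{48243} \approx 219.64 i$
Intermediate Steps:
$r{\left(Z \right)} = Z^{2}$ ($r{\left(Z \right)} = Z Z = Z^{2}$)
$B = -539$ ($B = 7 \left(14 - 91\right) = 7 \left(-77\right) = -539$)
$w = -539$
$N = 7$ ($N = 4 + 3 = 7$)
$C{\left(Y,n \right)} = n + 36 Y$ ($C{\left(Y,n \right)} = \left(-6\right)^{2} Y + n = 36 Y + n = n + 36 Y$)
$\sqrt{-28846 + C{\left(w,N \right)}} = \sqrt{-28846 + \left(7 + 36 \left(-539\right)\right)} = \sqrt{-28846 + \left(7 - 19404\right)} = \sqrt{-28846 - 19397} = \sqrt{-48243} = i \sqrt{48243}$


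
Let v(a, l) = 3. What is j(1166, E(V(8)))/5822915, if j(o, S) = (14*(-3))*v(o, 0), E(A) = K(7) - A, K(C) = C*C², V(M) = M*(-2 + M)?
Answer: -18/831845 ≈ -2.1639e-5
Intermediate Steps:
K(C) = C³
E(A) = 343 - A (E(A) = 7³ - A = 343 - A)
j(o, S) = -126 (j(o, S) = (14*(-3))*3 = -42*3 = -126)
j(1166, E(V(8)))/5822915 = -126/5822915 = -126*1/5822915 = -18/831845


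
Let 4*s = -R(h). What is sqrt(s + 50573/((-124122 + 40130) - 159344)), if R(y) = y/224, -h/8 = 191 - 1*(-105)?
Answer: sqrt(1766250401790)/851676 ≈ 1.5605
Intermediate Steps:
h = -2368 (h = -8*(191 - 1*(-105)) = -8*(191 + 105) = -8*296 = -2368)
R(y) = y/224 (R(y) = y*(1/224) = y/224)
s = 37/14 (s = (-(-2368)/224)/4 = (-1*(-74/7))/4 = (1/4)*(74/7) = 37/14 ≈ 2.6429)
sqrt(s + 50573/((-124122 + 40130) - 159344)) = sqrt(37/14 + 50573/((-124122 + 40130) - 159344)) = sqrt(37/14 + 50573/(-83992 - 159344)) = sqrt(37/14 + 50573/(-243336)) = sqrt(37/14 + 50573*(-1/243336)) = sqrt(37/14 - 50573/243336) = sqrt(4147705/1703352) = sqrt(1766250401790)/851676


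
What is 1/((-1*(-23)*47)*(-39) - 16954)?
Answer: -1/59113 ≈ -1.6917e-5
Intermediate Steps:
1/((-1*(-23)*47)*(-39) - 16954) = 1/((23*47)*(-39) - 16954) = 1/(1081*(-39) - 16954) = 1/(-42159 - 16954) = 1/(-59113) = -1/59113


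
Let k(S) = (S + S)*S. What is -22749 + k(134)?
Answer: 13163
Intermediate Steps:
k(S) = 2*S² (k(S) = (2*S)*S = 2*S²)
-22749 + k(134) = -22749 + 2*134² = -22749 + 2*17956 = -22749 + 35912 = 13163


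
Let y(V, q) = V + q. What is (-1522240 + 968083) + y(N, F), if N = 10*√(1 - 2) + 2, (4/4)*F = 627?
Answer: -553528 + 10*I ≈ -5.5353e+5 + 10.0*I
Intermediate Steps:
F = 627
N = 2 + 10*I (N = 10*√(-1) + 2 = 10*I + 2 = 2 + 10*I ≈ 2.0 + 10.0*I)
(-1522240 + 968083) + y(N, F) = (-1522240 + 968083) + ((2 + 10*I) + 627) = -554157 + (629 + 10*I) = -553528 + 10*I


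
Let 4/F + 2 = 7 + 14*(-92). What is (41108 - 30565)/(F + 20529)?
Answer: 13526669/26338703 ≈ 0.51357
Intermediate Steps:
F = -4/1283 (F = 4/(-2 + (7 + 14*(-92))) = 4/(-2 + (7 - 1288)) = 4/(-2 - 1281) = 4/(-1283) = 4*(-1/1283) = -4/1283 ≈ -0.0031177)
(41108 - 30565)/(F + 20529) = (41108 - 30565)/(-4/1283 + 20529) = 10543/(26338703/1283) = 10543*(1283/26338703) = 13526669/26338703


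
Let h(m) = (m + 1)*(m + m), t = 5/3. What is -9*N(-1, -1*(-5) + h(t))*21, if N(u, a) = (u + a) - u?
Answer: -2625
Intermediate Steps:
t = 5/3 (t = 5*(⅓) = 5/3 ≈ 1.6667)
h(m) = 2*m*(1 + m) (h(m) = (1 + m)*(2*m) = 2*m*(1 + m))
N(u, a) = a (N(u, a) = (a + u) - u = a)
-9*N(-1, -1*(-5) + h(t))*21 = -9*(-1*(-5) + 2*(5/3)*(1 + 5/3))*21 = -9*(5 + 2*(5/3)*(8/3))*21 = -9*(5 + 80/9)*21 = -9*125/9*21 = -125*21 = -2625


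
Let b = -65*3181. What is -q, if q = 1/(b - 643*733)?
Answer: 1/678084 ≈ 1.4747e-6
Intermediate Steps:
b = -206765
q = -1/678084 (q = 1/(-206765 - 643*733) = 1/(-206765 - 471319) = 1/(-678084) = -1/678084 ≈ -1.4747e-6)
-q = -1*(-1/678084) = 1/678084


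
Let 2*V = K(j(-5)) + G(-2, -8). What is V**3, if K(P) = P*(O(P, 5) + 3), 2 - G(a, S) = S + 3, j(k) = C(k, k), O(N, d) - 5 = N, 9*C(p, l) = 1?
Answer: 32768000/531441 ≈ 61.659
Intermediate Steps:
C(p, l) = 1/9 (C(p, l) = (1/9)*1 = 1/9)
O(N, d) = 5 + N
j(k) = 1/9
G(a, S) = -1 - S (G(a, S) = 2 - (S + 3) = 2 - (3 + S) = 2 + (-3 - S) = -1 - S)
K(P) = P*(8 + P) (K(P) = P*((5 + P) + 3) = P*(8 + P))
V = 320/81 (V = ((8 + 1/9)/9 + (-1 - 1*(-8)))/2 = ((1/9)*(73/9) + (-1 + 8))/2 = (73/81 + 7)/2 = (1/2)*(640/81) = 320/81 ≈ 3.9506)
V**3 = (320/81)**3 = 32768000/531441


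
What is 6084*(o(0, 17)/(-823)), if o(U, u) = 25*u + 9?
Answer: -2640456/823 ≈ -3208.3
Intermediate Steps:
o(U, u) = 9 + 25*u
6084*(o(0, 17)/(-823)) = 6084*((9 + 25*17)/(-823)) = 6084*((9 + 425)*(-1/823)) = 6084*(434*(-1/823)) = 6084*(-434/823) = -2640456/823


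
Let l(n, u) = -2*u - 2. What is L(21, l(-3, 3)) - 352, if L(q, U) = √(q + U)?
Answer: -352 + √13 ≈ -348.39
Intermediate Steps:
l(n, u) = -2 - 2*u
L(q, U) = √(U + q)
L(21, l(-3, 3)) - 352 = √((-2 - 2*3) + 21) - 352 = √((-2 - 6) + 21) - 352 = √(-8 + 21) - 352 = √13 - 352 = -352 + √13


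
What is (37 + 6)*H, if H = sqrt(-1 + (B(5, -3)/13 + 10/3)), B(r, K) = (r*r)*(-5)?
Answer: 86*I*sqrt(2769)/39 ≈ 116.04*I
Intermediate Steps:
B(r, K) = -5*r**2 (B(r, K) = r**2*(-5) = -5*r**2)
H = 2*I*sqrt(2769)/39 (H = sqrt(-1 + (-5*5**2/13 + 10/3)) = sqrt(-1 + (-5*25*(1/13) + 10*(1/3))) = sqrt(-1 + (-125*1/13 + 10/3)) = sqrt(-1 + (-125/13 + 10/3)) = sqrt(-1 - 245/39) = sqrt(-284/39) = 2*I*sqrt(2769)/39 ≈ 2.6985*I)
(37 + 6)*H = (37 + 6)*(2*I*sqrt(2769)/39) = 43*(2*I*sqrt(2769)/39) = 86*I*sqrt(2769)/39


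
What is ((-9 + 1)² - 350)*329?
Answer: -94094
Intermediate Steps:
((-9 + 1)² - 350)*329 = ((-8)² - 350)*329 = (64 - 350)*329 = -286*329 = -94094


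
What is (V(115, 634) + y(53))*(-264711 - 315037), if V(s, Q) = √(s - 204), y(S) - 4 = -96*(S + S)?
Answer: 5897196656 - 579748*I*√89 ≈ 5.8972e+9 - 5.4693e+6*I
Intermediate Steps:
y(S) = 4 - 192*S (y(S) = 4 - 96*(S + S) = 4 - 192*S)
V(s, Q) = √(-204 + s)
(V(115, 634) + y(53))*(-264711 - 315037) = (√(-204 + 115) + (4 - 192*53))*(-264711 - 315037) = (√(-89) + (4 - 10176))*(-579748) = (I*√89 - 10172)*(-579748) = (-10172 + I*√89)*(-579748) = 5897196656 - 579748*I*√89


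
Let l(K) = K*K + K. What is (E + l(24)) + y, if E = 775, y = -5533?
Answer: -4158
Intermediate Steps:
l(K) = K + K² (l(K) = K² + K = K + K²)
(E + l(24)) + y = (775 + 24*(1 + 24)) - 5533 = (775 + 24*25) - 5533 = (775 + 600) - 5533 = 1375 - 5533 = -4158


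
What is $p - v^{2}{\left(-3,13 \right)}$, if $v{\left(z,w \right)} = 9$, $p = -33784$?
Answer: $-33865$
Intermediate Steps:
$p - v^{2}{\left(-3,13 \right)} = -33784 - 9^{2} = -33784 - 81 = -33865$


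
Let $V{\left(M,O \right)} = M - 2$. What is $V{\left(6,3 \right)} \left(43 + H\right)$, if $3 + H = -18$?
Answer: $88$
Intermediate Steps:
$H = -21$ ($H = -3 - 18 = -21$)
$V{\left(M,O \right)} = -2 + M$
$V{\left(6,3 \right)} \left(43 + H\right) = \left(-2 + 6\right) \left(43 - 21\right) = 4 \cdot 22 = 88$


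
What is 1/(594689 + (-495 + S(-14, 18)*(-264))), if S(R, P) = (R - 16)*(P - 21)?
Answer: 1/570434 ≈ 1.7531e-6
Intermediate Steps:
S(R, P) = (-21 + P)*(-16 + R) (S(R, P) = (-16 + R)*(-21 + P) = (-21 + P)*(-16 + R))
1/(594689 + (-495 + S(-14, 18)*(-264))) = 1/(594689 + (-495 + (336 - 21*(-14) - 16*18 + 18*(-14))*(-264))) = 1/(594689 + (-495 + (336 + 294 - 288 - 252)*(-264))) = 1/(594689 + (-495 + 90*(-264))) = 1/(594689 + (-495 - 23760)) = 1/(594689 - 24255) = 1/570434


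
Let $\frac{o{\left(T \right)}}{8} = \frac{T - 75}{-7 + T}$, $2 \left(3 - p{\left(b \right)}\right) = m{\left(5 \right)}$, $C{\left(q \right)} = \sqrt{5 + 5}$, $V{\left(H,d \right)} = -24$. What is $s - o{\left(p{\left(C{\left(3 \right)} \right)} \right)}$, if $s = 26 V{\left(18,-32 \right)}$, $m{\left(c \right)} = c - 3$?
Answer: $- \frac{3704}{5} \approx -740.8$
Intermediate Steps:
$C{\left(q \right)} = \sqrt{10}$
$m{\left(c \right)} = -3 + c$
$p{\left(b \right)} = 2$ ($p{\left(b \right)} = 3 - \frac{-3 + 5}{2} = 3 - 1 = 2$)
$o{\left(T \right)} = \frac{8 \left(-75 + T\right)}{-7 + T}$ ($o{\left(T \right)} = 8 \frac{T - 75}{-7 + T} = 8 \frac{-75 + T}{-7 + T} = \frac{8 \left(-75 + T\right)}{-7 + T}$)
$s = -624$ ($s = 26 \left(-24\right) = -624$)
$s - o{\left(p{\left(C{\left(3 \right)} \right)} \right)} = -624 - \frac{8 \left(-75 + 2\right)}{-7 + 2} = -624 - 8 \frac{1}{-5} \left(-73\right) = -624 - 8 \left(- \frac{1}{5}\right) \left(-73\right) = -624 - \frac{584}{5} = - \frac{3704}{5}$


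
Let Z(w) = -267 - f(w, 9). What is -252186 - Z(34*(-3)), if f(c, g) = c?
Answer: -252021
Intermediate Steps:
Z(w) = -267 - w
-252186 - Z(34*(-3)) = -252186 - (-267 - 34*(-3)) = -252186 - (-267 - 1*(-102)) = -252186 - (-267 + 102) = -252186 - 1*(-165) = -252186 + 165 = -252021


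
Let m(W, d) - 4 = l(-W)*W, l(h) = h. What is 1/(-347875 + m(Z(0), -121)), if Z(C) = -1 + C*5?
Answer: -1/347872 ≈ -2.8746e-6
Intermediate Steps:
Z(C) = -1 + 5*C
m(W, d) = 4 - W² (m(W, d) = 4 + (-W)*W = 4 - W²)
1/(-347875 + m(Z(0), -121)) = 1/(-347875 + (4 - (-1 + 5*0)²)) = 1/(-347875 + (4 - (-1 + 0)²)) = 1/(-347875 + (4 - 1*(-1)²)) = 1/(-347875 + (4 - 1*1)) = 1/(-347875 + (4 - 1)) = 1/(-347875 + 3) = 1/(-347872) = -1/347872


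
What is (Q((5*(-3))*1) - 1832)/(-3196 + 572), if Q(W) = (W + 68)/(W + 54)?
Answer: 71395/102336 ≈ 0.69765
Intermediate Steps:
Q(W) = (68 + W)/(54 + W)
(Q((5*(-3))*1) - 1832)/(-3196 + 572) = ((68 + (5*(-3))*1)/(54 + (5*(-3))*1) - 1832)/(-3196 + 572) = ((68 - 15*1)/(54 - 15*1) - 1832)/(-2624) = ((68 - 15)/(54 - 15) - 1832)*(-1/2624) = (53/39 - 1832)*(-1/2624) = -71395/39*(-1/2624) = 71395/102336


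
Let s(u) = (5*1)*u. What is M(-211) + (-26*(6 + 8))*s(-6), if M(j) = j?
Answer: 10709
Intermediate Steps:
s(u) = 5*u
M(-211) + (-26*(6 + 8))*s(-6) = -211 + (-26*(6 + 8))*(5*(-6)) = -211 - 26*14*(-30) = -211 - 364*(-30) = -211 + 10920 = 10709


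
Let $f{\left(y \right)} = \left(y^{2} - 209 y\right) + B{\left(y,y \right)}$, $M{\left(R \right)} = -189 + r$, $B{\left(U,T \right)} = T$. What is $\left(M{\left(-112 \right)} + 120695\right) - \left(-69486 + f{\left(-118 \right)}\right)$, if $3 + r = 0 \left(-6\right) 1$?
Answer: $151521$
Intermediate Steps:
$r = -3$ ($r = -3 + 0 \left(-6\right) 1 = -3 + 0 \cdot 1 = -3 + 0 = -3$)
$M{\left(R \right)} = -192$ ($M{\left(R \right)} = -189 - 3 = -192$)
$f{\left(y \right)} = y^{2} - 208 y$ ($f{\left(y \right)} = \left(y^{2} - 209 y\right) + y = y^{2} - 208 y$)
$\left(M{\left(-112 \right)} + 120695\right) - \left(-69486 + f{\left(-118 \right)}\right) = \left(-192 + 120695\right) + \left(69486 - - 118 \left(-208 - 118\right)\right) = 120503 + \left(69486 - \left(-118\right) \left(-326\right)\right) = 120503 + \left(69486 - 38468\right) = 120503 + 31018 = 151521$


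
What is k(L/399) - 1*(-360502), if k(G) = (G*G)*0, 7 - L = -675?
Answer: 360502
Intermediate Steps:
L = 682 (L = 7 - 1*(-675) = 7 + 675 = 682)
k(G) = 0 (k(G) = G²*0 = 0)
k(L/399) - 1*(-360502) = 0 - 1*(-360502) = 0 + 360502 = 360502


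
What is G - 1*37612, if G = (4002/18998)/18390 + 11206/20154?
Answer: -959537145618257/25511840130 ≈ -37611.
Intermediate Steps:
G = 14185351303/25511840130 (G = (4002*(1/18998))*(1/18390) + 11206*(1/20154) = (87/413)*(1/18390) + 5603/10077 = 29/2531690 + 5603/10077 = 14185351303/25511840130 ≈ 0.55603)
G - 1*37612 = 14185351303/25511840130 - 1*37612 = 14185351303/25511840130 - 37612 = -959537145618257/25511840130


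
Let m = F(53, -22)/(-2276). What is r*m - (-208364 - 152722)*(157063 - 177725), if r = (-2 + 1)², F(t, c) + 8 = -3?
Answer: -16980687329221/2276 ≈ -7.4608e+9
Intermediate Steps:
F(t, c) = -11 (F(t, c) = -8 - 3 = -11)
r = 1 (r = (-1)² = 1)
m = 11/2276 (m = -11/(-2276) = -11*(-1/2276) = 11/2276 ≈ 0.0048330)
r*m - (-208364 - 152722)*(157063 - 177725) = 1*(11/2276) - (-208364 - 152722)*(157063 - 177725) = 11/2276 - (-361086)*(-20662) = 11/2276 - 1*7460758932 = 11/2276 - 7460758932 = -16980687329221/2276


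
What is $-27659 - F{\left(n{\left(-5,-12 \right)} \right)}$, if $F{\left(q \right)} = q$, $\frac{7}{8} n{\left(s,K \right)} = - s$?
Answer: $- \frac{193653}{7} \approx -27665.0$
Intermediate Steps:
$n{\left(s,K \right)} = - \frac{8 s}{7}$ ($n{\left(s,K \right)} = \frac{8 \left(- s\right)}{7} = - \frac{8 s}{7}$)
$-27659 - F{\left(n{\left(-5,-12 \right)} \right)} = -27659 - \left(- \frac{8}{7}\right) \left(-5\right) = -27659 - \frac{40}{7} = - \frac{193653}{7}$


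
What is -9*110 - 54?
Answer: -1044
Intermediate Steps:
-9*110 - 54 = -990 - 54 = -1044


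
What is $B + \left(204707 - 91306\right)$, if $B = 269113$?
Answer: $382514$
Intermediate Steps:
$B + \left(204707 - 91306\right) = 269113 + \left(204707 - 91306\right) = 269113 + 113401 = 382514$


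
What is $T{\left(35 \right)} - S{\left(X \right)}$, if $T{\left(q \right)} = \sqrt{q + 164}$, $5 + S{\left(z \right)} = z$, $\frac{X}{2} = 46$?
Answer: $-87 + \sqrt{199} \approx -72.893$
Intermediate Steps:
$X = 92$ ($X = 2 \cdot 46 = 92$)
$S{\left(z \right)} = -5 + z$
$T{\left(q \right)} = \sqrt{164 + q}$
$T{\left(35 \right)} - S{\left(X \right)} = \sqrt{164 + 35} - \left(-5 + 92\right) = \sqrt{199} - 87 = -87 + \sqrt{199}$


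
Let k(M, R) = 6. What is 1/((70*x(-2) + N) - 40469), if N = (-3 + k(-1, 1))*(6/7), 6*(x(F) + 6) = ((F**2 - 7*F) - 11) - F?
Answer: -7/285470 ≈ -2.4521e-5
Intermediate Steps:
x(F) = -47/6 - 4*F/3 + F**2/6 (x(F) = -6 + (((F**2 - 7*F) - 11) - F)/6 = -6 + ((-11 + F**2 - 7*F) - F)/6 = -6 + (-11 + F**2 - 8*F)/6 = -6 + (-11/6 - 4*F/3 + F**2/6) = -47/6 - 4*F/3 + F**2/6)
N = 18/7 (N = (-3 + 6)*(6/7) = 3*(6*(1/7)) = 3*(6/7) = 18/7 ≈ 2.5714)
1/((70*x(-2) + N) - 40469) = 1/((70*(-47/6 - 4/3*(-2) + (1/6)*(-2)**2) + 18/7) - 40469) = 1/((70*(-47/6 + 8/3 + (1/6)*4) + 18/7) - 40469) = 1/((70*(-47/6 + 8/3 + 2/3) + 18/7) - 40469) = 1/((70*(-9/2) + 18/7) - 40469) = 1/((-315 + 18/7) - 40469) = 1/(-2187/7 - 40469) = 1/(-285470/7) = -7/285470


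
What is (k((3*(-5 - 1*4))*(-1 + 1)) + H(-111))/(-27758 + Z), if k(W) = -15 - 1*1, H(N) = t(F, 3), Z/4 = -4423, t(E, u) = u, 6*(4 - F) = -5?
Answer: 13/45450 ≈ 0.00028603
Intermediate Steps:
F = 29/6 (F = 4 - ⅙*(-5) = 4 + ⅚ = 29/6 ≈ 4.8333)
Z = -17692 (Z = 4*(-4423) = -17692)
H(N) = 3
k(W) = -16 (k(W) = -15 - 1 = -16)
(k((3*(-5 - 1*4))*(-1 + 1)) + H(-111))/(-27758 + Z) = (-16 + 3)/(-27758 - 17692) = -13/(-45450) = -13*(-1/45450) = 13/45450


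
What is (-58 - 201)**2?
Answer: 67081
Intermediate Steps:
(-58 - 201)**2 = (-259)**2 = 67081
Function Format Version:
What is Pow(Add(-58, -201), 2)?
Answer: 67081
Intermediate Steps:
Pow(Add(-58, -201), 2) = Pow(-259, 2) = 67081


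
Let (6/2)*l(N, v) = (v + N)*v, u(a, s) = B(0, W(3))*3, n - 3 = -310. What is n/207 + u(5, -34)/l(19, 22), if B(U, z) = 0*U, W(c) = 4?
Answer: -307/207 ≈ -1.4831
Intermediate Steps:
n = -307 (n = 3 - 310 = -307)
B(U, z) = 0
u(a, s) = 0 (u(a, s) = 0*3 = 0)
l(N, v) = v*(N + v)/3 (l(N, v) = ((v + N)*v)/3 = ((N + v)*v)/3 = (v*(N + v))/3 = v*(N + v)/3)
n/207 + u(5, -34)/l(19, 22) = -307/207 + 0/(((⅓)*22*(19 + 22))) = -307*1/207 + 0/(((⅓)*22*41)) = -307/207 + 0/(902/3) = -307/207 + 0*(3/902) = -307/207 + 0 = -307/207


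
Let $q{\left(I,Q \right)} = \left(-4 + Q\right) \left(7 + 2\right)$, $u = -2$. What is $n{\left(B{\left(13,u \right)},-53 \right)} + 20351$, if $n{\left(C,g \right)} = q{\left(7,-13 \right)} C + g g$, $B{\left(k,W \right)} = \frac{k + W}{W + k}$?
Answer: $23007$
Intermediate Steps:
$B{\left(k,W \right)} = 1$ ($B{\left(k,W \right)} = \frac{W + k}{W + k} = 1$)
$q{\left(I,Q \right)} = -36 + 9 Q$ ($q{\left(I,Q \right)} = \left(-4 + Q\right) 9 = -36 + 9 Q$)
$n{\left(C,g \right)} = g^{2} - 153 C$ ($n{\left(C,g \right)} = \left(-36 + 9 \left(-13\right)\right) C + g g = \left(-36 - 117\right) C + g^{2} = - 153 C + g^{2} = g^{2} - 153 C$)
$n{\left(B{\left(13,u \right)},-53 \right)} + 20351 = \left(\left(-53\right)^{2} - 153\right) + 20351 = \left(2809 - 153\right) + 20351 = 2656 + 20351 = 23007$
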